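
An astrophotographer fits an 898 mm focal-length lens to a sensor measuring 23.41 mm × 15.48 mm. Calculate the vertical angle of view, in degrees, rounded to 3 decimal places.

0.988°

Angle of view α = 2·arctan(h/2f) with h = 15.48 mm and f = 898 mm.
h/2f = 0.00862; arctan(0.00862) ≈ 0.4938°, so α ≈ 0.9877°.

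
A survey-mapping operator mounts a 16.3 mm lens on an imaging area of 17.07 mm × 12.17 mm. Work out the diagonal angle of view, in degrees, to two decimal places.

Sensor diagonal = √(17.07² + 12.17²) = √439.4938 ≈ 20.9641 mm.
Angle of view α = 2·arctan(d/2f) with d = 20.9641 mm and f = 16.3 mm.
d/2f = 0.64307; arctan(0.64307) ≈ 32.7439°, so α ≈ 65.4878°.

65.49°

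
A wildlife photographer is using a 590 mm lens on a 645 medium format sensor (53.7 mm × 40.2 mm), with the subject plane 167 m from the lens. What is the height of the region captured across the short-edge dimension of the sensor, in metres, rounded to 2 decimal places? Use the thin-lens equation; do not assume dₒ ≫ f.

dₒ: 167 m = 167000 mm.
Similar triangles through the lens centre give W/dₒ = h/dᵢ; with 1/f = 1/dₒ + 1/dᵢ this gives W = h·(dₒ − f)/f.
W = 40.2 mm × (167000 − 590) / 590 = 40.2 × 282.0508 ≈ 11338.444 mm = 11.3384 m.

11.34 m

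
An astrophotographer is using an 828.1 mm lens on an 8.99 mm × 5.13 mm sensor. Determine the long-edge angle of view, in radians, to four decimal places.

0.0109 rad

Angle of view α = 2·arctan(w/2f) with w = 8.99 mm and f = 828.1 mm.
w/2f = 0.00543; arctan(0.00543) ≈ 0.0054 rad, so α ≈ 0.0109 rad.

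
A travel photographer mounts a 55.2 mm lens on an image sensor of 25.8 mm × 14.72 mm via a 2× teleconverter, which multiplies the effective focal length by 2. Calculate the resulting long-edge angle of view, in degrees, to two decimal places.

Effective focal length f = 55.2 × 2 = 110.4 mm.
α = 2·arctan(25.8 / (2 × 110.4)) = 2·arctan(0.11685) ≈ 13.3293°.

13.33°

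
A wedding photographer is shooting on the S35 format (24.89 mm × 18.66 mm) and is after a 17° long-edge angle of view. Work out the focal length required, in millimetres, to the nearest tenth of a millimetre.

From α = 2·arctan(w/2f) we get f = w / (2·tan(α/2)).
With w = 24.89 mm and α/2 = 8.5°, tan(α/2) ≈ 0.14945, so f ≈ 24.89 / 0.29890 ≈ 83.2714 mm.

83.3 mm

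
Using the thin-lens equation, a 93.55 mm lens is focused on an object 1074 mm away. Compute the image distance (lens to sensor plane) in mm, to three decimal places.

102.476 mm

1/dᵢ = 1/f − 1/dₒ = 1/93.55 − 1/1074 = 0.0097584 mm⁻¹.
dᵢ = 1/0.0097584 ≈ 102.4761 mm.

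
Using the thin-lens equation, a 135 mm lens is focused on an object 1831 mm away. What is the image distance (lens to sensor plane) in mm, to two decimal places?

145.75 mm

1/dᵢ = 1/f − 1/dₒ = 1/135 − 1/1831 = 0.0068613 mm⁻¹.
dᵢ = 1/0.0068613 ≈ 145.7459 mm.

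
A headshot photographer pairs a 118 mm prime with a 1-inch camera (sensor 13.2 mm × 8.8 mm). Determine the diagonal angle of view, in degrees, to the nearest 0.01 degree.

7.69°

Sensor diagonal = √(13.2² + 8.8²) = √251.6800 ≈ 15.8644 mm.
Angle of view α = 2·arctan(d/2f) with d = 15.8644 mm and f = 118 mm.
d/2f = 0.06722; arctan(0.06722) ≈ 3.8458°, so α ≈ 7.6915°.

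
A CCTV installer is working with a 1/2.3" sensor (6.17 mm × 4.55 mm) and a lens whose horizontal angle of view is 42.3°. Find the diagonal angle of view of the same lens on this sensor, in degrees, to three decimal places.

From the horizontal AOV: f = 6.17 / (2·tan(21.15°)) = 6.17 / 0.77374 ≈ 7.9742 mm.
Sensor diagonal = √(6.17² + 4.55²) = √58.7714 ≈ 7.6663 mm.
Diagonal AOV = 2·arctan(7.6663 / (2 × 7.9742)) = 2·arctan(0.48069) ≈ 51.3461°.

51.346°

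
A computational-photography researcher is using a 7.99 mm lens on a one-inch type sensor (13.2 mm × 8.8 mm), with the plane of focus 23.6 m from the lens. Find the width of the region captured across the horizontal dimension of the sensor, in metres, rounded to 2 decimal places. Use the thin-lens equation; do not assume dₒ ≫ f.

38.98 m

dₒ: 23.6 m = 23600 mm.
Similar triangles through the lens centre give W/dₒ = w/dᵢ; with 1/f = 1/dₒ + 1/dᵢ this gives W = w·(dₒ − f)/f.
W = 13.2 mm × (23600 − 7.99) / 7.99 = 13.2 × 2952.6921 ≈ 38975.536 mm = 38.9755 m.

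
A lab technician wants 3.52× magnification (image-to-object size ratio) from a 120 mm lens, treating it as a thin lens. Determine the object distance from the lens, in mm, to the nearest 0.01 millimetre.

154.09 mm

With m = dᵢ/dₒ and 1/f = 1/dₒ + 1/dᵢ, substituting dᵢ = m·dₒ gives 1/f = (1 + 1/m)/dₒ, hence dₒ = f·(1 + 1/m).
dₒ = 120 × (1 + 1/3.52) = 120 × 1.28409 ≈ 154.091 mm.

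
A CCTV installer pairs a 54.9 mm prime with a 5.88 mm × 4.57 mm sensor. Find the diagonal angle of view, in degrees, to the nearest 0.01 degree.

Sensor diagonal = √(5.88² + 4.57²) = √55.4593 ≈ 7.4471 mm.
Angle of view α = 2·arctan(d/2f) with d = 7.4471 mm and f = 54.9 mm.
d/2f = 0.06782; arctan(0.06782) ≈ 3.8801°, so α ≈ 7.7602°.

7.76°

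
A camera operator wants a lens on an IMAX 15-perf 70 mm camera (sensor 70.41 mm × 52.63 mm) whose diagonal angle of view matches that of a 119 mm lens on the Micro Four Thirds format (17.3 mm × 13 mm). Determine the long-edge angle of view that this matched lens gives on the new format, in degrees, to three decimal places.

Sensor diagonal = √(17.3² + 13²) = √468.2900 ≈ 21.6400 mm.
Sensor diagonal = √(70.41² + 52.63²) = √7727.4850 ≈ 87.9061 mm.
Equal diagonal AOV ⇒ f₂ = f₁ · 87.9061/21.6400 = 119 × 4.06220 ≈ 483.4022 mm.
Long-edge AOV on the new format = 2·arctan(70.41 / (2 × 483.4022)) = 2·arctan(0.07283) ≈ 8.3307°.

8.331°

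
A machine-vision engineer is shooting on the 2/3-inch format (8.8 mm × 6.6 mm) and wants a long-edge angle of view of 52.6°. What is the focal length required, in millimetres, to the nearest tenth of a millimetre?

From α = 2·arctan(w/2f) we get f = w / (2·tan(α/2)).
With w = 8.8 mm and α/2 = 26.3°, tan(α/2) ≈ 0.49423, so f ≈ 8.8 / 0.98846 ≈ 8.9027 mm.

8.9 mm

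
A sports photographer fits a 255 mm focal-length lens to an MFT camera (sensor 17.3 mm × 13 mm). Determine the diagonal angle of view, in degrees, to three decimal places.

Sensor diagonal = √(17.3² + 13²) = √468.2900 ≈ 21.6400 mm.
Angle of view α = 2·arctan(d/2f) with d = 21.6400 mm and f = 255 mm.
d/2f = 0.04243; arctan(0.04243) ≈ 2.4297°, so α ≈ 4.8594°.

4.859°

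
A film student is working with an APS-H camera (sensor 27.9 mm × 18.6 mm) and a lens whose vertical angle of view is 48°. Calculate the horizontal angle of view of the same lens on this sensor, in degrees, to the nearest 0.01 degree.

From the vertical AOV: f = 18.6 / (2·tan(24°)) = 18.6 / 0.89046 ≈ 20.8881 mm.
Horizontal AOV = 2·arctan(27.9 / (2 × 20.8881)) = 2·arctan(0.66784) ≈ 67.4734°.

67.47°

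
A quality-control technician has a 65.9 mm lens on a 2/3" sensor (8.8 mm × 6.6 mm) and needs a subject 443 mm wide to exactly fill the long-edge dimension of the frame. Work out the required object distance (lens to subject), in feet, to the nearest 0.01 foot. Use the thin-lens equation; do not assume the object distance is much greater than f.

11.10 ft

Magnification m = w/W = dᵢ/dₒ; combined with 1/f = 1/dₒ + 1/dᵢ this gives dₒ = f·(1 + W/w).
dₒ = 65.9 mm × (1 + 443/8.8) = 65.9 × 51.3409 ≈ 3383.366 mm = 3383.366/304.8 ft = 11.1003 ft.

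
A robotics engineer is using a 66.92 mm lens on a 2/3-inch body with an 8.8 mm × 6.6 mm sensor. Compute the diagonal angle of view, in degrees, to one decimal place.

Sensor diagonal = √(8.8² + 6.6²) = √121.0000 ≈ 11.0000 mm.
Angle of view α = 2·arctan(d/2f) with d = 11.0000 mm and f = 66.92 mm.
d/2f = 0.08219; arctan(0.08219) ≈ 4.6984°, so α ≈ 9.3969°.

9.4°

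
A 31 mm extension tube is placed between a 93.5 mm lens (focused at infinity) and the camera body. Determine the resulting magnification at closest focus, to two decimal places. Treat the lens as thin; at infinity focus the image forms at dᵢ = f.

The tube moves the image plane from f to f + e, so dᵢ = 93.5 + 31 = 124.5 mm. Focus is achieved when 1/f = 1/dₒ + 1/dᵢ, giving dₒ = 1/(1/f − 1/(f+e)).
Magnification m = dᵢ/dₒ = (f+e)·(1/f − 1/(f+e)) = e/f = 31/93.5 ≈ 0.3316.

0.33×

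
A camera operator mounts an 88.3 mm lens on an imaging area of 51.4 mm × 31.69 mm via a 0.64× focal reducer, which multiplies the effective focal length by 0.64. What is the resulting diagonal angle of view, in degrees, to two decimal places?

56.23°

Effective focal length f = 88.3 × 0.64 = 56.512 mm.
Sensor diagonal = √(51.4² + 31.69²) = √3646.2161 ≈ 60.3839 mm.
α = 2·arctan(60.384 / (2 × 56.512)) = 2·arctan(0.53426) ≈ 56.2274°.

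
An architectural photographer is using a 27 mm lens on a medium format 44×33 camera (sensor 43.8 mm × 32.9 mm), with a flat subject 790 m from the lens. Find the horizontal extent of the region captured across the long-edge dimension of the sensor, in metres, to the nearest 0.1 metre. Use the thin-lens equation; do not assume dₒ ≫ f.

1281.5 m

dₒ: 790 m = 790000 mm.
Similar triangles through the lens centre give W/dₒ = w/dᵢ; with 1/f = 1/dₒ + 1/dᵢ this gives W = w·(dₒ − f)/f.
W = 43.8 mm × (790000 − 27) / 27 = 43.8 × 29258.2593 ≈ 1281511.756 mm = 1281.51 m.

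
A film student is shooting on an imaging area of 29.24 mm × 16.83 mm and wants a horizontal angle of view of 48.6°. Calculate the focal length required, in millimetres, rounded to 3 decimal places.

32.380 mm

From α = 2·arctan(w/2f) we get f = w / (2·tan(α/2)).
With w = 29.24 mm and α/2 = 24.3°, tan(α/2) ≈ 0.45152, so f ≈ 29.24 / 0.90303 ≈ 32.3797 mm.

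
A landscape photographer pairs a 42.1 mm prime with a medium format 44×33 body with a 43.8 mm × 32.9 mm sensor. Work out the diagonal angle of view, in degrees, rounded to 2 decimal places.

66.10°

Sensor diagonal = √(43.8² + 32.9²) = √3000.8500 ≈ 54.7800 mm.
Angle of view α = 2·arctan(d/2f) with d = 54.7800 mm and f = 42.1 mm.
d/2f = 0.65059; arctan(0.65059) ≈ 33.0478°, so α ≈ 66.0956°.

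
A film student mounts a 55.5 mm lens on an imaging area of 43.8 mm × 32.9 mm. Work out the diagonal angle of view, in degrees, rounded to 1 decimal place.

Sensor diagonal = √(43.8² + 32.9²) = √3000.8500 ≈ 54.7800 mm.
Angle of view α = 2·arctan(d/2f) with d = 54.7800 mm and f = 55.5 mm.
d/2f = 0.49351; arctan(0.49351) ≈ 26.2670°, so α ≈ 52.5339°.

52.5°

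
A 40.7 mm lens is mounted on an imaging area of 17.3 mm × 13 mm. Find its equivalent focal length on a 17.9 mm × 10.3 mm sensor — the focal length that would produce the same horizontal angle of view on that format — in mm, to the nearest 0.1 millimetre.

Equal angle of view means equal width/f ratio, so f₂ = f₁ · (width₂/width₁) = 40.7 × 17.9/17.3.
f₂ = 40.7 × 1.03468 ≈ 42.112 mm.

42.1 mm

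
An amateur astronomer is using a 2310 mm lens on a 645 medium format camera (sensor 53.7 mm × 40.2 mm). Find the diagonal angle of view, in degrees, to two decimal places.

1.66°

Sensor diagonal = √(53.7² + 40.2²) = √4499.7300 ≈ 67.0800 mm.
Angle of view α = 2·arctan(d/2f) with d = 67.0800 mm and f = 2310 mm.
d/2f = 0.01452; arctan(0.01452) ≈ 0.8318°, so α ≈ 1.6637°.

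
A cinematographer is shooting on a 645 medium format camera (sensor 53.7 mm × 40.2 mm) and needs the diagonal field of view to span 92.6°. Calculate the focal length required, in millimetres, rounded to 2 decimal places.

32.05 mm

Sensor diagonal = √(53.7² + 40.2²) = √4499.7300 ≈ 67.0800 mm.
From α = 2·arctan(d/2f) we get f = d / (2·tan(α/2)).
With d = 67.0800 mm and α/2 = 46.3°, tan(α/2) ≈ 1.04644, so f ≈ 67.0800 / 2.09288 ≈ 32.0515 mm.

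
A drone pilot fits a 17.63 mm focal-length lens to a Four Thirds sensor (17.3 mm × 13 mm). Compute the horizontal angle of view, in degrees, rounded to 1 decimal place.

Angle of view α = 2·arctan(w/2f) with w = 17.3 mm and f = 17.63 mm.
w/2f = 0.49064; arctan(0.49064) ≈ 26.1345°, so α ≈ 52.2689°.

52.3°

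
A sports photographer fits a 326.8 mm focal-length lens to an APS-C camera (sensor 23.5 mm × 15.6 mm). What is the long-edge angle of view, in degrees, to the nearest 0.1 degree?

4.1°

Angle of view α = 2·arctan(w/2f) with w = 23.5 mm and f = 326.8 mm.
w/2f = 0.03595; arctan(0.03595) ≈ 2.0592°, so α ≈ 4.1183°.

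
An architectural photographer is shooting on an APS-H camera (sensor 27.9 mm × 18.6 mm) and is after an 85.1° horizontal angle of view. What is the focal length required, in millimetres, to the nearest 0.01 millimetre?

15.20 mm

From α = 2·arctan(w/2f) we get f = w / (2·tan(α/2)).
With w = 27.9 mm and α/2 = 42.55°, tan(α/2) ≈ 0.91794, so f ≈ 27.9 / 1.83588 ≈ 15.1971 mm.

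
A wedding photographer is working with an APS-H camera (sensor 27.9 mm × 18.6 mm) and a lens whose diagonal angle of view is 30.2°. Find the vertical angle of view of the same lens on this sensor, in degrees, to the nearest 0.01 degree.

Sensor diagonal = √(27.9² + 18.6²) = √1124.3700 ≈ 33.5316 mm.
From the diagonal AOV: f = 33.5316 / (2·tan(15.1°)) = 33.5316 / 0.53964 ≈ 62.1369 mm.
Vertical AOV = 2·arctan(18.6 / (2 × 62.1369)) = 2·arctan(0.14967) ≈ 17.0245°.

17.02°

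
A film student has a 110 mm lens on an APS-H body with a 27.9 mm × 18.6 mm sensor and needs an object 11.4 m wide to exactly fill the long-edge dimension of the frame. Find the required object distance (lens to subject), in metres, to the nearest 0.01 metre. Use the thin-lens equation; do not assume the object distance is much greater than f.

W: 11.4 m = 11400 mm.
Magnification m = w/W = dᵢ/dₒ; combined with 1/f = 1/dₒ + 1/dᵢ this gives dₒ = f·(1 + W/w).
dₒ = 110 mm × (1 + 11400/27.9) = 110 × 409.6022 ≈ 45056.237 mm = 45.0562 m.

45.06 m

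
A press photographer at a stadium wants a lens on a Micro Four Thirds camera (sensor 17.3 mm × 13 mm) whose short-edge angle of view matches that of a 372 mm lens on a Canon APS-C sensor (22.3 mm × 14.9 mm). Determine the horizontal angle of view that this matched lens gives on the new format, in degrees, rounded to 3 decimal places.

3.053°

Equal short-edge AOV ⇒ f₂ = f₁ · 13/14.9 = 372 × 0.87248 ≈ 324.5638 mm.
Horizontal AOV on the new format = 2·arctan(17.3 / (2 × 324.5638)) = 2·arctan(0.02665) ≈ 3.0533°.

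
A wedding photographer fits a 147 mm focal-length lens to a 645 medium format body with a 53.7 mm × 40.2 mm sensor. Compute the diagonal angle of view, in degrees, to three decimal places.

Sensor diagonal = √(53.7² + 40.2²) = √4499.7300 ≈ 67.0800 mm.
Angle of view α = 2·arctan(d/2f) with d = 67.0800 mm and f = 147 mm.
d/2f = 0.22816; arctan(0.22816) ≈ 12.8528°, so α ≈ 25.7056°.

25.706°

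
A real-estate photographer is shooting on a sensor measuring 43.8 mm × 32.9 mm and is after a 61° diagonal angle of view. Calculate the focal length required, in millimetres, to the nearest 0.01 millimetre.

46.50 mm

Sensor diagonal = √(43.8² + 32.9²) = √3000.8500 ≈ 54.7800 mm.
From α = 2·arctan(d/2f) we get f = d / (2·tan(α/2)).
With d = 54.7800 mm and α/2 = 30.5°, tan(α/2) ≈ 0.58905, so f ≈ 54.7800 / 1.17809 ≈ 46.4990 mm.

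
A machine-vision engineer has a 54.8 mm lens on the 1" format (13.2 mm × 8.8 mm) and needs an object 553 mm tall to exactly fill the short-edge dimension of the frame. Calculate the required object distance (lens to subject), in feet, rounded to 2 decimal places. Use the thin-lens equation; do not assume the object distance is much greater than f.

11.48 ft

Magnification m = h/W = dᵢ/dₒ; combined with 1/f = 1/dₒ + 1/dᵢ this gives dₒ = f·(1 + W/h).
dₒ = 54.8 mm × (1 + 553/8.8) = 54.8 × 63.8409 ≈ 3498.482 mm = 3498.482/304.8 ft = 11.478 ft.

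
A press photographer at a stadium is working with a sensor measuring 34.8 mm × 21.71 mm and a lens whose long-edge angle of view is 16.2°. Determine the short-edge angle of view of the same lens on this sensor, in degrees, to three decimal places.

10.148°

From the long-edge AOV: f = 34.8 / (2·tan(8.1°)) = 34.8 / 0.28464 ≈ 122.2588 mm.
Short-edge AOV = 2·arctan(21.71 / (2 × 122.2588)) = 2·arctan(0.08879) ≈ 10.1476°.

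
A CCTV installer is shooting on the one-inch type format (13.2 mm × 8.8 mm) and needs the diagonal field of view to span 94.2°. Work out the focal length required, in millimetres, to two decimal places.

Sensor diagonal = √(13.2² + 8.8²) = √251.6800 ≈ 15.8644 mm.
From α = 2·arctan(d/2f) we get f = d / (2·tan(α/2)).
With d = 15.8644 mm and α/2 = 47.1°, tan(α/2) ≈ 1.07613, so f ≈ 15.8644 / 2.15226 ≈ 7.3711 mm.

7.37 mm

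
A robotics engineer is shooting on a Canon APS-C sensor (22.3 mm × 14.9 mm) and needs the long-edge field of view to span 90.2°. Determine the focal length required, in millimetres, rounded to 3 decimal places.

11.111 mm

From α = 2·arctan(w/2f) we get f = w / (2·tan(α/2)).
With w = 22.3 mm and α/2 = 45.1°, tan(α/2) ≈ 1.00350, so f ≈ 22.3 / 2.00699 ≈ 11.1111 mm.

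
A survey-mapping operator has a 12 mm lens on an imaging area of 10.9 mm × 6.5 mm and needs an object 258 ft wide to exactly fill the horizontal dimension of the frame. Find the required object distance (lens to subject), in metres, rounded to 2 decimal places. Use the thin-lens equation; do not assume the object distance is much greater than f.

W: 258 ft × 304.8 mm/ft = 78638.40 mm.
Magnification m = w/W = dᵢ/dₒ; combined with 1/f = 1/dₒ + 1/dᵢ this gives dₒ = f·(1 + W/w).
dₒ = 12 mm × (1 + 78638.4/10.9) = 12 × 7215.5319 ≈ 86586.383 mm = 86.5864 m.

86.59 m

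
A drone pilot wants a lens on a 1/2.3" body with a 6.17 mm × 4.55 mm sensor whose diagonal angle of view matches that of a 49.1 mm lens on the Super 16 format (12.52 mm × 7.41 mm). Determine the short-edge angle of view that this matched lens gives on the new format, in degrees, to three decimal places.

10.050°

Sensor diagonal = √(12.52² + 7.41²) = √211.6585 ≈ 14.5485 mm.
Sensor diagonal = √(6.17² + 4.55²) = √58.7714 ≈ 7.6663 mm.
Equal diagonal AOV ⇒ f₂ = f₁ · 7.6663/14.5485 = 49.1 × 0.52694 ≈ 25.8730 mm.
Short-edge AOV on the new format = 2·arctan(4.55 / (2 × 25.8730)) = 2·arctan(0.08793) ≈ 10.0501°.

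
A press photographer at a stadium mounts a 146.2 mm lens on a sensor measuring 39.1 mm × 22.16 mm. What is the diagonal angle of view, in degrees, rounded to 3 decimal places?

Sensor diagonal = √(39.1² + 22.16²) = √2019.8756 ≈ 44.9430 mm.
Angle of view α = 2·arctan(d/2f) with d = 44.9430 mm and f = 146.2 mm.
d/2f = 0.15370; arctan(0.15370) ≈ 8.7382°, so α ≈ 17.4764°.

17.476°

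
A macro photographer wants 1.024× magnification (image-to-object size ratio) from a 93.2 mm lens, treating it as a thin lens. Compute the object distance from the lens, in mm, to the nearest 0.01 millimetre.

184.22 mm

With m = dᵢ/dₒ and 1/f = 1/dₒ + 1/dᵢ, substituting dᵢ = m·dₒ gives 1/f = (1 + 1/m)/dₒ, hence dₒ = f·(1 + 1/m).
dₒ = 93.2 × (1 + 1/1.024) = 93.2 × 1.97656 ≈ 184.216 mm.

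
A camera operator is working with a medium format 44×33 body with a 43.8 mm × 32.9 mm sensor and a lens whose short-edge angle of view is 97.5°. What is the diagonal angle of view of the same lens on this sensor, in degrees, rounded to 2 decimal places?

124.45°

From the short-edge AOV: f = 32.9 / (2·tan(48.75°)) = 32.9 / 2.28056 ≈ 14.4263 mm.
Sensor diagonal = √(43.8² + 32.9²) = √3000.8500 ≈ 54.7800 mm.
Diagonal AOV = 2·arctan(54.7800 / (2 × 14.4263)) = 2·arctan(1.89862) ≈ 124.4486°.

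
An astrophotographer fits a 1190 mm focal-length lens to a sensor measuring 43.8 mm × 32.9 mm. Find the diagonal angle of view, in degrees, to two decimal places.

2.64°

Sensor diagonal = √(43.8² + 32.9²) = √3000.8500 ≈ 54.7800 mm.
Angle of view α = 2·arctan(d/2f) with d = 54.7800 mm and f = 1190 mm.
d/2f = 0.02302; arctan(0.02302) ≈ 1.3185°, so α ≈ 2.6371°.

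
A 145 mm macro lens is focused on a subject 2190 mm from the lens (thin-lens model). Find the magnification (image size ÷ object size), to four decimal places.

Thin lens: 1/f = 1/dₒ + 1/dᵢ → 1/dᵢ = 1/145 − 1/2190 = 0.0064399 mm⁻¹, so dᵢ ≈ 155.2812 mm.
Magnification m = dᵢ/dₒ = 155.2812/2190 ≈ 0.07090.

0.0709×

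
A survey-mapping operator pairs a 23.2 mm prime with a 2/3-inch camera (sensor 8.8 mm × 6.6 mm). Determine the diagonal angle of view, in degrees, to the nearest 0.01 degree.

Sensor diagonal = √(8.8² + 6.6²) = √121.0000 ≈ 11.0000 mm.
Angle of view α = 2·arctan(d/2f) with d = 11.0000 mm and f = 23.2 mm.
d/2f = 0.23707; arctan(0.23707) ≈ 13.3368°, so α ≈ 26.6737°.

26.67°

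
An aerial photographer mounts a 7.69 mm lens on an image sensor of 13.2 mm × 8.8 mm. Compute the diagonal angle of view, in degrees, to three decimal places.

91.777°

Sensor diagonal = √(13.2² + 8.8²) = √251.6800 ≈ 15.8644 mm.
Angle of view α = 2·arctan(d/2f) with d = 15.8644 mm and f = 7.69 mm.
d/2f = 1.03150; arctan(1.03150) ≈ 45.8883°, so α ≈ 91.7765°.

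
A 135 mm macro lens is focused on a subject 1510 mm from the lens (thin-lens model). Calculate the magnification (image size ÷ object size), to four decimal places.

Thin lens: 1/f = 1/dₒ + 1/dᵢ → 1/dᵢ = 1/135 − 1/1510 = 0.0067452 mm⁻¹, so dᵢ ≈ 148.2545 mm.
Magnification m = dᵢ/dₒ = 148.2545/1510 ≈ 0.09818.

0.0982×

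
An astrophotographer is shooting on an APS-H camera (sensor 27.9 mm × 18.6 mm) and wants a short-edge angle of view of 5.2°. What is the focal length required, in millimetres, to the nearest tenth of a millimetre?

204.8 mm

From α = 2·arctan(h/2f) we get f = h / (2·tan(α/2)).
With h = 18.6 mm and α/2 = 2.6°, tan(α/2) ≈ 0.04541, so f ≈ 18.6 / 0.09082 ≈ 204.8019 mm.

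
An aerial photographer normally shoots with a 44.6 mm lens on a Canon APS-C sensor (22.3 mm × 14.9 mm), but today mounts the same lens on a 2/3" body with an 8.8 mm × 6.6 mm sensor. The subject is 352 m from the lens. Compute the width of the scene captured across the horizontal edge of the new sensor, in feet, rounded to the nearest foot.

228 ft

The focal length stays 44.6 mm; the relevant sensor dimension is now w = 8.8 mm. Object distance dₒ = 352 m = 352000 mm.
Thin-lens field width W = w·(dₒ − f)/f = 8.8 × (352000 − 44.6)/44.6 ≈ 69444.115 mm = 69444.115/304.8 ft = 227.835 ft.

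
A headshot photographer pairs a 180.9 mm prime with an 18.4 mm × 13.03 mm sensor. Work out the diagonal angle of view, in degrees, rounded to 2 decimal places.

7.13°

Sensor diagonal = √(18.4² + 13.03²) = √508.3409 ≈ 22.5464 mm.
Angle of view α = 2·arctan(d/2f) with d = 22.5464 mm and f = 180.9 mm.
d/2f = 0.06232; arctan(0.06232) ≈ 3.5659°, so α ≈ 7.1318°.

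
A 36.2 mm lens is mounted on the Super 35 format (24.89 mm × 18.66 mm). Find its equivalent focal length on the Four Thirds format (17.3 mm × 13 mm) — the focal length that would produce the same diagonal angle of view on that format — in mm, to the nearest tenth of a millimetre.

25.2 mm

Sensor diagonal = √(24.89² + 18.66²) = √967.7077 ≈ 31.1080 mm.
Sensor diagonal = √(17.3² + 13²) = √468.2900 ≈ 21.6400 mm.
Equal angle of view means equal diagonal/f ratio, so f₂ = f₁ · (diagonal₂/diagonal₁) = 36.2 × 21.6400/31.1080.
f₂ = 36.2 × 0.69564 ≈ 25.182 mm.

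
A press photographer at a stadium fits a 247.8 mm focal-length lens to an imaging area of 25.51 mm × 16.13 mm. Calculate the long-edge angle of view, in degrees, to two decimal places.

5.89°

Angle of view α = 2·arctan(w/2f) with w = 25.51 mm and f = 247.8 mm.
w/2f = 0.05147; arctan(0.05147) ≈ 2.9466°, so α ≈ 5.8932°.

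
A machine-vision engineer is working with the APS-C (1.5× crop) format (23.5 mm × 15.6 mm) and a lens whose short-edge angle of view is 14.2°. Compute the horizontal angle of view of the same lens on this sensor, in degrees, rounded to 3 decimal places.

From the short-edge AOV: f = 15.6 / (2·tan(7.1°)) = 15.6 / 0.24911 ≈ 62.6221 mm.
Horizontal AOV = 2·arctan(23.5 / (2 × 62.6221)) = 2·arctan(0.18763) ≈ 21.2541°.

21.254°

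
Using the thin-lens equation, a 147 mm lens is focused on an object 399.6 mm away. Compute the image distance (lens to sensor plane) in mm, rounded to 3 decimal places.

232.546 mm

1/dᵢ = 1/f − 1/dₒ = 1/147 − 1/399.6 = 0.0043002 mm⁻¹.
dᵢ = 1/0.0043002 ≈ 232.5463 mm.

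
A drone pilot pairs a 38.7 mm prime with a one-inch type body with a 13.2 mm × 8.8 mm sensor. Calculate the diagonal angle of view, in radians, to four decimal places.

Sensor diagonal = √(13.2² + 8.8²) = √251.6800 ≈ 15.8644 mm.
Angle of view α = 2·arctan(d/2f) with d = 15.8644 mm and f = 38.7 mm.
d/2f = 0.20497; arctan(0.20497) ≈ 0.2022 rad, so α ≈ 0.4043 rad.

0.4043 rad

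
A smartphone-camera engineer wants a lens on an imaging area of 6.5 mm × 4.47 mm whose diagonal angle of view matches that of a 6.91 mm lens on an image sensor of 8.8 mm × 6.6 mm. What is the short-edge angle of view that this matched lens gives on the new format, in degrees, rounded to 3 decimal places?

48.552°

Sensor diagonal = √(8.8² + 6.6²) = √121.0000 ≈ 11.0000 mm.
Sensor diagonal = √(6.5² + 4.47²) = √62.2309 ≈ 7.8887 mm.
Equal diagonal AOV ⇒ f₂ = f₁ · 7.8887/11.0000 = 6.91 × 0.71715 ≈ 4.9555 mm.
Short-edge AOV on the new format = 2·arctan(4.47 / (2 × 4.9555)) = 2·arctan(0.45101) ≈ 48.5520°.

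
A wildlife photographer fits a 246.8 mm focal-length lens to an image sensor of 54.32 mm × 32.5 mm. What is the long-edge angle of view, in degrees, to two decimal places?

Angle of view α = 2·arctan(w/2f) with w = 54.32 mm and f = 246.8 mm.
w/2f = 0.11005; arctan(0.11005) ≈ 6.2801°, so α ≈ 12.5601°.

12.56°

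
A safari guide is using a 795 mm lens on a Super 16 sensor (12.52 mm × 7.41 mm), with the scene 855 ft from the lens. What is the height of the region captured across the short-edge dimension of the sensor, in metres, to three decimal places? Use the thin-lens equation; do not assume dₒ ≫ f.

2.422 m

dₒ: 855 ft × 304.8 mm/ft = 260603.99 mm.
Similar triangles through the lens centre give W/dₒ = h/dᵢ; with 1/f = 1/dₒ + 1/dᵢ this gives W = h·(dₒ − f)/f.
W = 7.41 mm × (260604 − 795) / 795 = 7.41 × 326.8038 ≈ 2421.616 mm = 2.42162 m.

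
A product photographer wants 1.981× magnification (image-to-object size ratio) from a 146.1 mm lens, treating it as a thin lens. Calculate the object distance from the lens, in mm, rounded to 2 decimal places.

219.85 mm

With m = dᵢ/dₒ and 1/f = 1/dₒ + 1/dᵢ, substituting dᵢ = m·dₒ gives 1/f = (1 + 1/m)/dₒ, hence dₒ = f·(1 + 1/m).
dₒ = 146.1 × (1 + 1/1.981) = 146.1 × 1.50480 ≈ 219.851 mm.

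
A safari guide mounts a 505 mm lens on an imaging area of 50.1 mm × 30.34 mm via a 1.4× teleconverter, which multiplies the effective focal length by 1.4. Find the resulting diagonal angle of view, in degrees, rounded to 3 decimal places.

4.744°

Effective focal length f = 505 × 1.4 = 707 mm.
Sensor diagonal = √(50.1² + 30.34²) = √3430.5256 ≈ 58.5707 mm.
α = 2·arctan(58.571 / (2 × 707)) = 2·arctan(0.04142) ≈ 4.7439°.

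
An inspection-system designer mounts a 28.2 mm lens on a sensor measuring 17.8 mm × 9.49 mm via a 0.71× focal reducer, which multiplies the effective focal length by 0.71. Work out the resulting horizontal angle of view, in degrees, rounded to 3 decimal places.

47.931°

Effective focal length f = 28.2 × 0.71 = 20.022 mm.
α = 2·arctan(17.8 / (2 × 20.022)) = 2·arctan(0.44451) ≈ 47.9314°.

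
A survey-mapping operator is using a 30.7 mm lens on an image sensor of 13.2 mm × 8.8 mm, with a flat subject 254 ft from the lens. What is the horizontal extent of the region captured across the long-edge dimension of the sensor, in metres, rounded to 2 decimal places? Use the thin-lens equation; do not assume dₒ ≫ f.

33.27 m

dₒ: 254 ft × 304.8 mm/ft = 77419.20 mm.
Similar triangles through the lens centre give W/dₒ = w/dᵢ; with 1/f = 1/dₒ + 1/dᵢ this gives W = w·(dₒ − f)/f.
W = 13.2 mm × (77419.2 − 30.7) / 30.7 = 13.2 × 2520.7980 ≈ 33274.533 mm = 33.2745 m.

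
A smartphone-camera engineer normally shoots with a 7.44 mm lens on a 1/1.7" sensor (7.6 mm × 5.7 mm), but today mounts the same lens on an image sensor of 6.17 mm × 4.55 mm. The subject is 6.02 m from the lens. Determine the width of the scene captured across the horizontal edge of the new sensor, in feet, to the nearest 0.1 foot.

The focal length stays 7.44 mm; the relevant sensor dimension is now w = 6.17 mm. Object distance dₒ = 6.02 m = 6020 mm.
Thin-lens field width W = w·(dₒ − f)/f = 6.17 × (6020 − 7.44)/7.44 ≈ 4986.222 mm = 4986.222/304.8 ft = 16.359 ft.

16.4 ft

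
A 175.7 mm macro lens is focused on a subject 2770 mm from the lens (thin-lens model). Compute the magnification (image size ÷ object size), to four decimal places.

0.0677×

Thin lens: 1/f = 1/dₒ + 1/dᵢ → 1/dᵢ = 1/175.7 − 1/2770 = 0.0053305 mm⁻¹, so dᵢ ≈ 187.5994 mm.
Magnification m = dᵢ/dₒ = 187.5994/2770 ≈ 0.06773.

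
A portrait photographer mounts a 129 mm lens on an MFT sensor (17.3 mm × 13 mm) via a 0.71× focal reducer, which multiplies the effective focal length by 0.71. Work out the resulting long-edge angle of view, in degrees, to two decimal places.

10.79°

Effective focal length f = 129 × 0.71 = 91.59 mm.
α = 2·arctan(17.3 / (2 × 91.59)) = 2·arctan(0.09444) ≈ 10.7903°.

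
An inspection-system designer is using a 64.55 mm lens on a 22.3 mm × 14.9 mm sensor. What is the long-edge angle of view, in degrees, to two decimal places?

19.60°

Angle of view α = 2·arctan(w/2f) with w = 22.3 mm and f = 64.55 mm.
w/2f = 0.17273; arctan(0.17273) ≈ 9.8002°, so α ≈ 19.6005°.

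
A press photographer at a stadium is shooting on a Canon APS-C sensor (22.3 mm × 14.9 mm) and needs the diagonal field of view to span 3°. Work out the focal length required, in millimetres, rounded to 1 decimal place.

512.1 mm

Sensor diagonal = √(22.3² + 14.9²) = √719.3000 ≈ 26.8198 mm.
From α = 2·arctan(d/2f) we get f = d / (2·tan(α/2)).
With d = 26.8198 mm and α/2 = 1.5°, tan(α/2) ≈ 0.02619, so f ≈ 26.8198 / 0.05237 ≈ 512.1028 mm.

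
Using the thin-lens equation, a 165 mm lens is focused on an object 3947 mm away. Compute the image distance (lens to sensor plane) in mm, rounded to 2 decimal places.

1/dᵢ = 1/f − 1/dₒ = 1/165 − 1/3947 = 0.0058072 mm⁻¹.
dᵢ = 1/0.0058072 ≈ 172.1986 mm.

172.20 mm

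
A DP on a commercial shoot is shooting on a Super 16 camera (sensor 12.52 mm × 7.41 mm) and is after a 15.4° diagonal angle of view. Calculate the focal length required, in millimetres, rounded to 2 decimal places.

53.80 mm

Sensor diagonal = √(12.52² + 7.41²) = √211.6585 ≈ 14.5485 mm.
From α = 2·arctan(d/2f) we get f = d / (2·tan(α/2)).
With d = 14.5485 mm and α/2 = 7.7°, tan(α/2) ≈ 0.13521, so f ≈ 14.5485 / 0.27041 ≈ 53.8015 mm.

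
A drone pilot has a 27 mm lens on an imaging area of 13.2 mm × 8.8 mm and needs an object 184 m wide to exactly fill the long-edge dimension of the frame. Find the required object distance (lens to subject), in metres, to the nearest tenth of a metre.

W: 184 m = 184000 mm.
Magnification m = w/W = dᵢ/dₒ; combined with 1/f = 1/dₒ + 1/dᵢ this gives dₒ = f·(1 + W/w).
dₒ = 27 mm × (1 + 184000/13.2) = 27 × 13940.3939 ≈ 376390.636 mm = 376.391 m.

376.4 m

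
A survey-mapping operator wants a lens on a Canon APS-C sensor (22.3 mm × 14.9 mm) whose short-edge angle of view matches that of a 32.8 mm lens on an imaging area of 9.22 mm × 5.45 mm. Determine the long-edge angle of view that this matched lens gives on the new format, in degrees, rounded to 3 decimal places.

14.176°

Equal short-edge AOV ⇒ f₂ = f₁ · 14.9/5.45 = 32.8 × 2.73394 ≈ 89.6734 mm.
Long-edge AOV on the new format = 2·arctan(22.3 / (2 × 89.6734)) = 2·arctan(0.12434) ≈ 14.1756°.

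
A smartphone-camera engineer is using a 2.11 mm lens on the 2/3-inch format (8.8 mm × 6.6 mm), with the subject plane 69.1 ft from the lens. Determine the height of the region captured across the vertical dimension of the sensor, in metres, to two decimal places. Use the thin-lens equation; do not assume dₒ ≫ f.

65.87 m

dₒ: 69.1 ft × 304.8 mm/ft = 21061.68 mm.
Similar triangles through the lens centre give W/dₒ = h/dᵢ; with 1/f = 1/dₒ + 1/dᵢ this gives W = h·(dₒ − f)/f.
W = 6.6 mm × (21061.7 − 2.11) / 2.11 = 6.6 × 9980.8385 ≈ 65873.534 mm = 65.8735 m.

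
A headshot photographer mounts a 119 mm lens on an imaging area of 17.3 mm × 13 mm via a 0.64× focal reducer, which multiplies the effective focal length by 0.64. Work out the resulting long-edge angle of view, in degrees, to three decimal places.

12.959°

Effective focal length f = 119 × 0.64 = 76.16 mm.
α = 2·arctan(17.3 / (2 × 76.16)) = 2·arctan(0.11358) ≈ 12.9594°.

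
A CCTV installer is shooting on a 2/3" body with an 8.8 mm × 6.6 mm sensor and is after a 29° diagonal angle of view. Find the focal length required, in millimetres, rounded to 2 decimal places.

Sensor diagonal = √(8.8² + 6.6²) = √121.0000 ≈ 11.0000 mm.
From α = 2·arctan(d/2f) we get f = d / (2·tan(α/2)).
With d = 11.0000 mm and α/2 = 14.5°, tan(α/2) ≈ 0.25862, so f ≈ 11.0000 / 0.51724 ≈ 21.2669 mm.

21.27 mm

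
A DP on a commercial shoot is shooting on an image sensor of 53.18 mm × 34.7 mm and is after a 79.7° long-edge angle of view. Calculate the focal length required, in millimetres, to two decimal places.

31.86 mm

From α = 2·arctan(w/2f) we get f = w / (2·tan(α/2)).
With w = 53.18 mm and α/2 = 39.85°, tan(α/2) ≈ 0.83465, so f ≈ 53.18 / 1.66930 ≈ 31.8577 mm.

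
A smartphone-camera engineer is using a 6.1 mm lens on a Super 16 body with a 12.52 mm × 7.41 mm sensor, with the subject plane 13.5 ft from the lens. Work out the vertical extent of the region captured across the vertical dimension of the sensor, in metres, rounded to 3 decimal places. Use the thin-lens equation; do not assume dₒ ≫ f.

4.991 m

dₒ: 13.5 ft × 304.8 mm/ft = 4114.80 mm.
Similar triangles through the lens centre give W/dₒ = h/dᵢ; with 1/f = 1/dₒ + 1/dᵢ this gives W = h·(dₒ − f)/f.
W = 7.41 mm × (4114.8 − 6.1) / 6.1 = 7.41 × 673.5574 ≈ 4991.060 mm = 4.99106 m.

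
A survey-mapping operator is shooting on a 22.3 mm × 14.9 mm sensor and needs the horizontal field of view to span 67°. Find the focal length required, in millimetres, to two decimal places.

16.85 mm

From α = 2·arctan(w/2f) we get f = w / (2·tan(α/2)).
With w = 22.3 mm and α/2 = 33.5°, tan(α/2) ≈ 0.66189, so f ≈ 22.3 / 1.32377 ≈ 16.8458 mm.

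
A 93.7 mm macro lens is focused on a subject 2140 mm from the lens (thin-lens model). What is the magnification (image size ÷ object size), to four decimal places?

0.0458×

Thin lens: 1/f = 1/dₒ + 1/dᵢ → 1/dᵢ = 1/93.7 − 1/2140 = 0.0102051 mm⁻¹, so dᵢ ≈ 97.9905 mm.
Magnification m = dᵢ/dₒ = 97.9905/2140 ≈ 0.04579.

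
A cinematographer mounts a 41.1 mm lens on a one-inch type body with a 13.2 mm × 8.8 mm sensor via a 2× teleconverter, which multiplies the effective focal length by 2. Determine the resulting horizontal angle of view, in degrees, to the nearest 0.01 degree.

Effective focal length f = 41.1 × 2 = 82.2 mm.
α = 2·arctan(13.2 / (2 × 82.2)) = 2·arctan(0.08029) ≈ 9.1811°.

9.18°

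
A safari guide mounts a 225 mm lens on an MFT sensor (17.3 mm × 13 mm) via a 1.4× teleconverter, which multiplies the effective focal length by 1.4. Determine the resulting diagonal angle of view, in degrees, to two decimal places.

3.93°

Effective focal length f = 225 × 1.4 = 315 mm.
Sensor diagonal = √(17.3² + 13²) = √468.2900 ≈ 21.6400 mm.
α = 2·arctan(21.640 / (2 × 315)) = 2·arctan(0.03435) ≈ 3.9346°.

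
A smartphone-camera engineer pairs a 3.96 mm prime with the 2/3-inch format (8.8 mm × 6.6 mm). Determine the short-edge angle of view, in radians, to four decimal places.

Angle of view α = 2·arctan(h/2f) with h = 6.6 mm and f = 3.96 mm.
h/2f = 0.83333; arctan(0.83333) ≈ 0.6947 rad, so α ≈ 1.3895 rad.

1.3895 rad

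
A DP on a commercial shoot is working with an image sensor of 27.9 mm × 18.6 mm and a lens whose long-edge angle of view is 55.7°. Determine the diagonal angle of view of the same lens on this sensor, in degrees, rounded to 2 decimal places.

64.83°

From the long-edge AOV: f = 27.9 / (2·tan(27.85°)) = 27.9 / 1.05671 ≈ 26.4027 mm.
Sensor diagonal = √(27.9² + 18.6²) = √1124.3700 ≈ 33.5316 mm.
Diagonal AOV = 2·arctan(33.5316 / (2 × 26.4027)) = 2·arctan(0.63500) ≈ 64.8315°.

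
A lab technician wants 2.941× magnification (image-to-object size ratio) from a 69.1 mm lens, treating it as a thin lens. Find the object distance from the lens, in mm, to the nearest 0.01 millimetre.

With m = dᵢ/dₒ and 1/f = 1/dₒ + 1/dᵢ, substituting dᵢ = m·dₒ gives 1/f = (1 + 1/m)/dₒ, hence dₒ = f·(1 + 1/m).
dₒ = 69.1 × (1 + 1/2.941) = 69.1 × 1.34002 ≈ 92.595 mm.

92.60 mm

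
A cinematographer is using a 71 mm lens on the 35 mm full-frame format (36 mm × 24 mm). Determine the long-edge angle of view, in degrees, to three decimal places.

28.452°

Angle of view α = 2·arctan(w/2f) with w = 36 mm and f = 71 mm.
w/2f = 0.25352; arctan(0.25352) ≈ 14.2260°, so α ≈ 28.4519°.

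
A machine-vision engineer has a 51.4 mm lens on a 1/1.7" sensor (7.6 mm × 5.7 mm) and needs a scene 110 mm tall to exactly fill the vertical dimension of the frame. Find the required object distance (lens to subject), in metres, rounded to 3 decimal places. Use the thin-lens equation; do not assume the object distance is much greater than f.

1.043 m

Magnification m = h/W = dᵢ/dₒ; combined with 1/f = 1/dₒ + 1/dᵢ this gives dₒ = f·(1 + W/h).
dₒ = 51.4 mm × (1 + 110/5.7) = 51.4 × 20.2982 ≈ 1043.330 mm = 1.04333 m.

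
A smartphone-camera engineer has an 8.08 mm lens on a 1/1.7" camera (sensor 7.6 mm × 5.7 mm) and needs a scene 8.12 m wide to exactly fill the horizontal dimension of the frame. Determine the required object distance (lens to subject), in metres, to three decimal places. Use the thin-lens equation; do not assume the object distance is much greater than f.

W: 8.12 m = 8120 mm.
Magnification m = w/W = dᵢ/dₒ; combined with 1/f = 1/dₒ + 1/dᵢ this gives dₒ = f·(1 + W/w).
dₒ = 8.08 mm × (1 + 8120/7.6) = 8.08 × 1069.4211 ≈ 8640.922 mm = 8.64092 m.

8.641 m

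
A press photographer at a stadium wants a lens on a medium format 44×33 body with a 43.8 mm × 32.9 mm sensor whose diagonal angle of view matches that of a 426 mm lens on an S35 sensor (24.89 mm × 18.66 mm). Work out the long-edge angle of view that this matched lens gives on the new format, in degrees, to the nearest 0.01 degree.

Sensor diagonal = √(24.89² + 18.66²) = √967.7077 ≈ 31.1080 mm.
Sensor diagonal = √(43.8² + 32.9²) = √3000.8500 ≈ 54.7800 mm.
Equal diagonal AOV ⇒ f₂ = f₁ · 54.7800/31.1080 = 426 × 1.76096 ≈ 750.1699 mm.
Long-edge AOV on the new format = 2·arctan(43.8 / (2 × 750.1699)) = 2·arctan(0.02919) ≈ 3.3444°.

3.34°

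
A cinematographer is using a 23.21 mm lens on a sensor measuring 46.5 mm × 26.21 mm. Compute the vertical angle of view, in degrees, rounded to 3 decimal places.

Angle of view α = 2·arctan(h/2f) with h = 26.21 mm and f = 23.21 mm.
h/2f = 0.56463; arctan(0.56463) ≈ 29.4503°, so α ≈ 58.9005°.

58.901°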